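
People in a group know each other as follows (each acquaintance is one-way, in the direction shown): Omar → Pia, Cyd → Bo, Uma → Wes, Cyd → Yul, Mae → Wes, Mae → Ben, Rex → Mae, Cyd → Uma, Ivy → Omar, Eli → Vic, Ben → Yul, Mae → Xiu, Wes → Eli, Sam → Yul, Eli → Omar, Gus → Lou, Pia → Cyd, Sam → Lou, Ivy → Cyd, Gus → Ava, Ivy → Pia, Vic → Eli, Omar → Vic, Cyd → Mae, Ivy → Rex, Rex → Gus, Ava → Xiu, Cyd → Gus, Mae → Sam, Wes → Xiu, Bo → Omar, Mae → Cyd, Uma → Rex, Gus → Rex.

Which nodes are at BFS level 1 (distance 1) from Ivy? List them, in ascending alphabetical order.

Level 0: Ivy
Level 1: Cyd, Omar, Pia, Rex
Level 2: Bo, Gus, Mae, Uma, Vic, Yul
Level 3: Ava, Ben, Eli, Lou, Sam, Wes, Xiu

Cyd, Omar, Pia, Rex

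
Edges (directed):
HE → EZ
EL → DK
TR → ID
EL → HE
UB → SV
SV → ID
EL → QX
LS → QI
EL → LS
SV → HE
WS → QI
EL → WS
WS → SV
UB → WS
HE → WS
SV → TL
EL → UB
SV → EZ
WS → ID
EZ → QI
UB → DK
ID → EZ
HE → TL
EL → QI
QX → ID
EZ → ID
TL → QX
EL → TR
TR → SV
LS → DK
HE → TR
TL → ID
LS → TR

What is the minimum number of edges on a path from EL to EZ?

Level 0: EL
Level 1: DK, HE, LS, QI, QX, TR, UB, WS
Level 2: EZ, ID, SV, TL
EZ first appears at level 2.

2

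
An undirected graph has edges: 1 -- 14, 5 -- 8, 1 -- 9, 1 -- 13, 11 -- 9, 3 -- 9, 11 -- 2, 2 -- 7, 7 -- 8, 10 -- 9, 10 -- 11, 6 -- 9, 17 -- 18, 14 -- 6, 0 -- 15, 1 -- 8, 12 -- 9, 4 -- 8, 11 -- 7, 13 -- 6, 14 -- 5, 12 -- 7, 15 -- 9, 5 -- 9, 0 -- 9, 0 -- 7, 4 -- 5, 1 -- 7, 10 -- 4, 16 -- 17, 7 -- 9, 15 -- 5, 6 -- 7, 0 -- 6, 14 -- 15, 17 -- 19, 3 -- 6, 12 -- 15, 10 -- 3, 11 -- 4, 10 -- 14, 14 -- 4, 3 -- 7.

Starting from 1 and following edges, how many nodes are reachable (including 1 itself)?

BFS from 1 visits: 1, 7, 8, 9, 13, 14, 0, 2, 3, 6, 11, 12, 4, 5, 10, 15
Reachable nodes: 16 of 20 total.

16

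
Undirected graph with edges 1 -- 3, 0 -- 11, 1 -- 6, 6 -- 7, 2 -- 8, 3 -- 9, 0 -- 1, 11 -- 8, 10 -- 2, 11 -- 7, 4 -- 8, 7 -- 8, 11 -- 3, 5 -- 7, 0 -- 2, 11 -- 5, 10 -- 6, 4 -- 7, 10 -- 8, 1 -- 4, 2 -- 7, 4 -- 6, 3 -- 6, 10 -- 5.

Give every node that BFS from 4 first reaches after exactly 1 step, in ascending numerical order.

1, 6, 7, 8

Level 0: 4
Level 1: 1, 6, 7, 8
Level 2: 0, 2, 3, 5, 10, 11
Level 3: 9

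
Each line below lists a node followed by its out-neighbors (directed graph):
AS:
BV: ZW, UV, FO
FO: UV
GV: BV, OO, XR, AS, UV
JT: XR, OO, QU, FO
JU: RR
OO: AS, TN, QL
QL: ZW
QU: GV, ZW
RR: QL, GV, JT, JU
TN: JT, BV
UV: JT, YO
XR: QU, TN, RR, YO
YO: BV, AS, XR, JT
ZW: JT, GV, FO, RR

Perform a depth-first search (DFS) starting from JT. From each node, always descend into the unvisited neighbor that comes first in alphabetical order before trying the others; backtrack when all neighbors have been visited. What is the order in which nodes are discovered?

JT FO UV YO AS BV ZW GV OO QL TN XR QU RR JU

Visit JT
JT → FO
FO → UV
UV → YO
YO → AS
YO → BV
BV → ZW
ZW → GV
GV → OO
OO → QL
OO → TN
GV → XR
XR → QU
XR → RR
RR → JU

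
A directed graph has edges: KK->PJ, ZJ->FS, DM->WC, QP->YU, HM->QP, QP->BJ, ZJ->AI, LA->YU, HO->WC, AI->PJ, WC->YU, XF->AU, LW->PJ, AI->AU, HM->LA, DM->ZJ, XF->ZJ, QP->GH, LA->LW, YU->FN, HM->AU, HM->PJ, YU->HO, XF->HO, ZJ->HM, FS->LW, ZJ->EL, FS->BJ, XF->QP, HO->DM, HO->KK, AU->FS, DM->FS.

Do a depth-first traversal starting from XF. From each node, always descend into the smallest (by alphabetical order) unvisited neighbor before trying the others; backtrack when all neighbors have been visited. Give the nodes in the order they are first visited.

XF → AU → FS → BJ → LW → PJ → HO → DM → WC → YU → FN → ZJ → AI → EL → HM → LA → QP → GH → KK

Visit XF
XF → AU
AU → FS
FS → BJ
FS → LW
LW → PJ
XF → HO
HO → DM
DM → WC
WC → YU
YU → FN
DM → ZJ
ZJ → AI
ZJ → EL
ZJ → HM
HM → LA
HM → QP
QP → GH
HO → KK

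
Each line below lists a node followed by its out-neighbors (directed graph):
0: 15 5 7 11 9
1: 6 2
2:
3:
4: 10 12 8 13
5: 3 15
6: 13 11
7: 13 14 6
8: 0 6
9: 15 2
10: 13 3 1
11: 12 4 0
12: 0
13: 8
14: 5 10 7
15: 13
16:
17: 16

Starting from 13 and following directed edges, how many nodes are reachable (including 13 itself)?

BFS from 13 visits: 13, 8, 6, 0, 11, 15, 9, 7, 5, 12, 4, 2, 14, 3, 10, 1
Reachable nodes: 16 of 18 total.

16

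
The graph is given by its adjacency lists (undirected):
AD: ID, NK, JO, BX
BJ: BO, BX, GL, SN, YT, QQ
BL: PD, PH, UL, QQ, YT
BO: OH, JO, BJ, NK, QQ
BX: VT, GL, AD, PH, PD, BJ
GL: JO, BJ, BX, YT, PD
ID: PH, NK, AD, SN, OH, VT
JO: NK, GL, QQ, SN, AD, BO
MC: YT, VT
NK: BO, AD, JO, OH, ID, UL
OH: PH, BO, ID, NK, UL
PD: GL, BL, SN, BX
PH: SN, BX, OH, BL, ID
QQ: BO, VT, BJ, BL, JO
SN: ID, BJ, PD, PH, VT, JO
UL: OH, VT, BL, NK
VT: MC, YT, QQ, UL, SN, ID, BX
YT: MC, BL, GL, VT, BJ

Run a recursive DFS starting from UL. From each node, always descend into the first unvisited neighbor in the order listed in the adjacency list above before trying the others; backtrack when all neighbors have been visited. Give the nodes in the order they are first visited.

UL OH PH SN ID NK BO JO GL BJ BX VT MC YT BL PD QQ AD

Visit UL
UL → OH
OH → PH
PH → SN
SN → ID
ID → NK
NK → BO
BO → JO
JO → GL
GL → BJ
BJ → BX
BX → VT
VT → MC
MC → YT
YT → BL
BL → PD
BL → QQ
BX → AD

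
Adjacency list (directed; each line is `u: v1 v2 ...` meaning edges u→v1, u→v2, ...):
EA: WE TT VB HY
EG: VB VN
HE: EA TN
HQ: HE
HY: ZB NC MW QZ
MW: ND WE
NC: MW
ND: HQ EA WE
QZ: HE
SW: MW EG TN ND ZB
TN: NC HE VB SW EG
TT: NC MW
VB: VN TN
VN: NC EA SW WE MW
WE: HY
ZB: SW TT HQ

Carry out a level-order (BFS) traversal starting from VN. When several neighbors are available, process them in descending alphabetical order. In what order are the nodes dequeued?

VN, WE, SW, NC, MW, EA, HY, ZB, TN, ND, EG, VB, TT, QZ, HQ, HE

Visit VN; enqueue WE, SW, NC, MW, EA → queue [WE, SW, NC, MW, EA]
Visit WE; enqueue HY → queue [SW, NC, MW, EA, HY]
Visit SW; enqueue ZB, TN, ND, EG → queue [NC, MW, EA, HY, ZB, TN, ND, EG]
Visit NC → queue [MW, EA, HY, ZB, TN, ND, EG]
Visit MW → queue [EA, HY, ZB, TN, ND, EG]
Visit EA; enqueue VB, TT → queue [HY, ZB, TN, ND, EG, VB, TT]
Visit HY; enqueue QZ → queue [ZB, TN, ND, EG, VB, TT, QZ]
Visit ZB; enqueue HQ → queue [TN, ND, EG, VB, TT, QZ, HQ]
Visit TN; enqueue HE → queue [ND, EG, VB, TT, QZ, HQ, HE]
Visit ND → queue [EG, VB, TT, QZ, HQ, HE]
Visit EG → queue [VB, TT, QZ, HQ, HE]
Visit VB → queue [TT, QZ, HQ, HE]
Visit TT → queue [QZ, HQ, HE]
Visit QZ → queue [HQ, HE]
Visit HQ → queue [HE]
Visit HE → queue []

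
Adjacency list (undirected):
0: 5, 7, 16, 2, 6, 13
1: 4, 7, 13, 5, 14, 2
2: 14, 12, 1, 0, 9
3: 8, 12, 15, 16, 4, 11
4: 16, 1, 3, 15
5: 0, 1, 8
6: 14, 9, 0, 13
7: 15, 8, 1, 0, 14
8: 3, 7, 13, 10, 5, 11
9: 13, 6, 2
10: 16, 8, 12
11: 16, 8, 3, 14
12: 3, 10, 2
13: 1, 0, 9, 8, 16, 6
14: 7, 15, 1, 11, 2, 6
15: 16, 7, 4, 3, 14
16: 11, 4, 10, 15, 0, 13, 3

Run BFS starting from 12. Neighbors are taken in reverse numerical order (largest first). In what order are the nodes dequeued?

12, 10, 3, 2, 16, 8, 15, 11, 4, 14, 9, 1, 0, 13, 7, 5, 6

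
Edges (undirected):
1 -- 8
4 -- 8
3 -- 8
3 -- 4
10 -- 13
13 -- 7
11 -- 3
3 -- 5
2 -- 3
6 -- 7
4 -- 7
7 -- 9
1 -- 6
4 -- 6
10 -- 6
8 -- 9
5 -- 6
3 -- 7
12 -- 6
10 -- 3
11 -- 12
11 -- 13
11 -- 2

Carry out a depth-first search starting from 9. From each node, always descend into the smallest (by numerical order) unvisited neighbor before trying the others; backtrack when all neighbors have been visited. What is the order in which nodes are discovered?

Visit 9
9 → 7
7 → 3
3 → 2
2 → 11
11 → 12
12 → 6
6 → 1
1 → 8
8 → 4
6 → 5
6 → 10
10 → 13

9, 7, 3, 2, 11, 12, 6, 1, 8, 4, 5, 10, 13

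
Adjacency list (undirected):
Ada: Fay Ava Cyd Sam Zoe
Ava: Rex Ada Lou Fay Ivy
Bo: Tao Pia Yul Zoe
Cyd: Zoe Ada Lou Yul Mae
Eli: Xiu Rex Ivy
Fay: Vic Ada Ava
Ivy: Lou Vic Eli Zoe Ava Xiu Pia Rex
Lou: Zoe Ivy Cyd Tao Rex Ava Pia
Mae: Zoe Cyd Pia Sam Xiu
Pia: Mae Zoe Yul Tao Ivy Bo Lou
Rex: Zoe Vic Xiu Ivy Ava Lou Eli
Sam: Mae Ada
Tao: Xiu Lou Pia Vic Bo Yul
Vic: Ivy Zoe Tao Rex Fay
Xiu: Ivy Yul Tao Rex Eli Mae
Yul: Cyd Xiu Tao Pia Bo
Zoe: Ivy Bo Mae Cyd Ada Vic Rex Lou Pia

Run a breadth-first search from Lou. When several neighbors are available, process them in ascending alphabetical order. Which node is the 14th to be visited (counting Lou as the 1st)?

Vic

Visit Lou; enqueue Ava, Cyd, Ivy, Pia, Rex, Tao, Zoe → queue [Ava, Cyd, Ivy, Pia, Rex, Tao, Zoe]
Visit Ava; enqueue Ada, Fay → queue [Cyd, Ivy, Pia, Rex, Tao, Zoe, Ada, Fay]
Visit Cyd; enqueue Mae, Yul → queue [Ivy, Pia, Rex, Tao, Zoe, Ada, Fay, Mae, Yul]
Visit Ivy; enqueue Eli, Vic, Xiu → queue [Pia, Rex, Tao, Zoe, Ada, Fay, Mae, Yul, Eli, Vic, Xiu]
Visit Pia; enqueue Bo → queue [Rex, Tao, Zoe, Ada, Fay, Mae, Yul, Eli, Vic, Xiu, Bo]
Visit Rex → queue [Tao, Zoe, Ada, Fay, Mae, Yul, Eli, Vic, Xiu, Bo]
Visit Tao → queue [Zoe, Ada, Fay, Mae, Yul, Eli, Vic, Xiu, Bo]
Visit Zoe → queue [Ada, Fay, Mae, Yul, Eli, Vic, Xiu, Bo]
Visit Ada; enqueue Sam → queue [Fay, Mae, Yul, Eli, Vic, Xiu, Bo, Sam]
Visit Fay → queue [Mae, Yul, Eli, Vic, Xiu, Bo, Sam]
Visit Mae → queue [Yul, Eli, Vic, Xiu, Bo, Sam]
Visit Yul → queue [Eli, Vic, Xiu, Bo, Sam]
Visit Eli → queue [Vic, Xiu, Bo, Sam]
Visit Vic → queue [Xiu, Bo, Sam]
Visit Xiu → queue [Bo, Sam]
Visit Bo → queue [Sam]
Visit Sam → queue []

Visit order: Lou, Ava, Cyd, Ivy, Pia, Rex, Tao, Zoe, Ada, Fay, Mae, Yul, Eli, Vic, Xiu, Bo, Sam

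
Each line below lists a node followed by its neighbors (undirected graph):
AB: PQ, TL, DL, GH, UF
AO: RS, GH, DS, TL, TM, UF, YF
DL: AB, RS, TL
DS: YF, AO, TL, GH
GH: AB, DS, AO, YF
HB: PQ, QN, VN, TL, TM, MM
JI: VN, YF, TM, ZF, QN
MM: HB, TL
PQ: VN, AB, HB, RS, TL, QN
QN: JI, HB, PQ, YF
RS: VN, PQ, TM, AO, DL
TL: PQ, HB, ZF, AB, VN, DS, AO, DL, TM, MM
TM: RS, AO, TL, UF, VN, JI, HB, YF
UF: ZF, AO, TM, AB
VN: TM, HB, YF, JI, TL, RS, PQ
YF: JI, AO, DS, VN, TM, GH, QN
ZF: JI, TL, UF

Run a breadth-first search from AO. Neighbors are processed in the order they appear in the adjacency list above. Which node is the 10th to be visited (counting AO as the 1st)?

PQ

Visit AO; enqueue RS, GH, DS, TL, TM, UF, YF → queue [RS, GH, DS, TL, TM, UF, YF]
Visit RS; enqueue VN, PQ, DL → queue [GH, DS, TL, TM, UF, YF, VN, PQ, DL]
Visit GH; enqueue AB → queue [DS, TL, TM, UF, YF, VN, PQ, DL, AB]
Visit DS → queue [TL, TM, UF, YF, VN, PQ, DL, AB]
Visit TL; enqueue HB, ZF, MM → queue [TM, UF, YF, VN, PQ, DL, AB, HB, ZF, MM]
Visit TM; enqueue JI → queue [UF, YF, VN, PQ, DL, AB, HB, ZF, MM, JI]
Visit UF → queue [YF, VN, PQ, DL, AB, HB, ZF, MM, JI]
Visit YF; enqueue QN → queue [VN, PQ, DL, AB, HB, ZF, MM, JI, QN]
Visit VN → queue [PQ, DL, AB, HB, ZF, MM, JI, QN]
Visit PQ → queue [DL, AB, HB, ZF, MM, JI, QN]
Visit DL → queue [AB, HB, ZF, MM, JI, QN]
Visit AB → queue [HB, ZF, MM, JI, QN]
Visit HB → queue [ZF, MM, JI, QN]
Visit ZF → queue [MM, JI, QN]
Visit MM → queue [JI, QN]
Visit JI → queue [QN]
Visit QN → queue []

Visit order: AO, RS, GH, DS, TL, TM, UF, YF, VN, PQ, DL, AB, HB, ZF, MM, JI, QN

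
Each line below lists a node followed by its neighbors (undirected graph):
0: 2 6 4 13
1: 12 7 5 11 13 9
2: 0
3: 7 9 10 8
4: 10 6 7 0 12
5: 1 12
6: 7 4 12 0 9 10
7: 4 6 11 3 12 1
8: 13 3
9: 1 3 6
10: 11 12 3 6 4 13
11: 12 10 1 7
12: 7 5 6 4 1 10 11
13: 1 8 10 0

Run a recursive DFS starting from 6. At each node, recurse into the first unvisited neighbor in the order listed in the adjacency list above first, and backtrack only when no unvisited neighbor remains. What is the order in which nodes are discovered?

6 -> 7 -> 4 -> 10 -> 11 -> 12 -> 5 -> 1 -> 13 -> 8 -> 3 -> 9 -> 0 -> 2

Visit 6
6 → 7
7 → 4
4 → 10
10 → 11
11 → 12
12 → 5
5 → 1
1 → 13
13 → 8
8 → 3
3 → 9
13 → 0
0 → 2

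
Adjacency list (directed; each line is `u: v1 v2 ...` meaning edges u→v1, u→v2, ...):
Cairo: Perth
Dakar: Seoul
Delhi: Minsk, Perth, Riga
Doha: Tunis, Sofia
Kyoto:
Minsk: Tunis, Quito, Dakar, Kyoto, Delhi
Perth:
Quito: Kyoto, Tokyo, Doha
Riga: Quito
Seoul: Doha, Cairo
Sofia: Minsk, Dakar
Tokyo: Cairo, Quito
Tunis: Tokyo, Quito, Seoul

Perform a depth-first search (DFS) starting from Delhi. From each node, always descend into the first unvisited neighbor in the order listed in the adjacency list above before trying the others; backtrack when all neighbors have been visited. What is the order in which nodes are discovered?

Delhi, Minsk, Tunis, Tokyo, Cairo, Perth, Quito, Kyoto, Doha, Sofia, Dakar, Seoul, Riga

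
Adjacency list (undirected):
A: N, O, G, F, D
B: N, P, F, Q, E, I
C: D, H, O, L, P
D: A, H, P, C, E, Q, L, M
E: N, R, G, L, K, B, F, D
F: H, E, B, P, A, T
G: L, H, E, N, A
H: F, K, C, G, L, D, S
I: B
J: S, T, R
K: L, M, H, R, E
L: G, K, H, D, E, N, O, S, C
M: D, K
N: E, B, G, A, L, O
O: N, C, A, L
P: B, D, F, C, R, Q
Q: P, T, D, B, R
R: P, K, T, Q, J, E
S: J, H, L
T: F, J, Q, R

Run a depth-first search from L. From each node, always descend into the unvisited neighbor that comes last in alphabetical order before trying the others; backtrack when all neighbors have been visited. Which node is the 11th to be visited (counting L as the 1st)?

Visit L
L → S
S → J
J → T
T → R
R → Q
Q → P
P → F
F → H
H → K
K → M
M → D
D → E
E → N
N → O
O → C
O → A
A → G
N → B
B → I

Visit order: L, S, J, T, R, Q, P, F, H, K, M, D, E, N, O, C, A, G, B, I

M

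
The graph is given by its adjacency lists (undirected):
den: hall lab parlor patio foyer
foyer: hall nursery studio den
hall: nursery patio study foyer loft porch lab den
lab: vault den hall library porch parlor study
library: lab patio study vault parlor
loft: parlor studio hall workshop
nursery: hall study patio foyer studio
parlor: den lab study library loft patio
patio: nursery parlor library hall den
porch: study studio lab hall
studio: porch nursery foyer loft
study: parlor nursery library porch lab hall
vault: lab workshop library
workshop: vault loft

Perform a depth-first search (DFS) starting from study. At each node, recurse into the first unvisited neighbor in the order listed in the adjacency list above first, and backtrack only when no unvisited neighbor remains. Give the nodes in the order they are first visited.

Visit study
study → parlor
parlor → den
den → hall
hall → nursery
nursery → patio
patio → library
library → lab
lab → vault
vault → workshop
workshop → loft
loft → studio
studio → porch
studio → foyer

study parlor den hall nursery patio library lab vault workshop loft studio porch foyer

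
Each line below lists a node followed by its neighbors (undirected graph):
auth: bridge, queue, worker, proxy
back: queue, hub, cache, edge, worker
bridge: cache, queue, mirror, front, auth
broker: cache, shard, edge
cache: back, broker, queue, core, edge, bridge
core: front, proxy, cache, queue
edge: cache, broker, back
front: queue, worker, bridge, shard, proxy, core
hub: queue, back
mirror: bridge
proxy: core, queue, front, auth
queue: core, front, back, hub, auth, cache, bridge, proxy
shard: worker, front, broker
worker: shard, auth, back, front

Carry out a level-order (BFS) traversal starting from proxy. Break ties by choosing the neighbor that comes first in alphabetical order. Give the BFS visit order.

proxy auth core front queue bridge worker cache shard back hub mirror broker edge

Visit proxy; enqueue auth, core, front, queue → queue [auth, core, front, queue]
Visit auth; enqueue bridge, worker → queue [core, front, queue, bridge, worker]
Visit core; enqueue cache → queue [front, queue, bridge, worker, cache]
Visit front; enqueue shard → queue [queue, bridge, worker, cache, shard]
Visit queue; enqueue back, hub → queue [bridge, worker, cache, shard, back, hub]
Visit bridge; enqueue mirror → queue [worker, cache, shard, back, hub, mirror]
Visit worker → queue [cache, shard, back, hub, mirror]
Visit cache; enqueue broker, edge → queue [shard, back, hub, mirror, broker, edge]
Visit shard → queue [back, hub, mirror, broker, edge]
Visit back → queue [hub, mirror, broker, edge]
Visit hub → queue [mirror, broker, edge]
Visit mirror → queue [broker, edge]
Visit broker → queue [edge]
Visit edge → queue []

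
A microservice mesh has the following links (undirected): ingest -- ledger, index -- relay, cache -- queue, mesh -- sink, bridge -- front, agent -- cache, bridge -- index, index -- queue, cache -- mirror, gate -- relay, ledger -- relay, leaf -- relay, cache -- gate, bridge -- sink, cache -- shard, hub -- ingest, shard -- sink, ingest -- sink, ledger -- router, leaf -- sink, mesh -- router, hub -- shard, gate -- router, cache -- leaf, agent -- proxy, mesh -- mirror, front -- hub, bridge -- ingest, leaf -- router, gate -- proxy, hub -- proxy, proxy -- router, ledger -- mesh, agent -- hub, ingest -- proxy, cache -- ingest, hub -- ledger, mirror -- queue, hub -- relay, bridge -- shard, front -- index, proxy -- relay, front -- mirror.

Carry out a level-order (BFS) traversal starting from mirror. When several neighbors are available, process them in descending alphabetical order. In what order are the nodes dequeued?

mirror → queue → mesh → front → cache → index → sink → router → ledger → hub → bridge → shard → leaf → ingest → gate → agent → relay → proxy

Visit mirror; enqueue queue, mesh, front, cache → queue [queue, mesh, front, cache]
Visit queue; enqueue index → queue [mesh, front, cache, index]
Visit mesh; enqueue sink, router, ledger → queue [front, cache, index, sink, router, ledger]
Visit front; enqueue hub, bridge → queue [cache, index, sink, router, ledger, hub, bridge]
Visit cache; enqueue shard, leaf, ingest, gate, agent → queue [index, sink, router, ledger, hub, bridge, shard, leaf, ingest, gate, agent]
Visit index; enqueue relay → queue [sink, router, ledger, hub, bridge, shard, leaf, ingest, gate, agent, relay]
Visit sink → queue [router, ledger, hub, bridge, shard, leaf, ingest, gate, agent, relay]
Visit router; enqueue proxy → queue [ledger, hub, bridge, shard, leaf, ingest, gate, agent, relay, proxy]
Visit ledger → queue [hub, bridge, shard, leaf, ingest, gate, agent, relay, proxy]
Visit hub → queue [bridge, shard, leaf, ingest, gate, agent, relay, proxy]
Visit bridge → queue [shard, leaf, ingest, gate, agent, relay, proxy]
Visit shard → queue [leaf, ingest, gate, agent, relay, proxy]
Visit leaf → queue [ingest, gate, agent, relay, proxy]
Visit ingest → queue [gate, agent, relay, proxy]
Visit gate → queue [agent, relay, proxy]
Visit agent → queue [relay, proxy]
Visit relay → queue [proxy]
Visit proxy → queue []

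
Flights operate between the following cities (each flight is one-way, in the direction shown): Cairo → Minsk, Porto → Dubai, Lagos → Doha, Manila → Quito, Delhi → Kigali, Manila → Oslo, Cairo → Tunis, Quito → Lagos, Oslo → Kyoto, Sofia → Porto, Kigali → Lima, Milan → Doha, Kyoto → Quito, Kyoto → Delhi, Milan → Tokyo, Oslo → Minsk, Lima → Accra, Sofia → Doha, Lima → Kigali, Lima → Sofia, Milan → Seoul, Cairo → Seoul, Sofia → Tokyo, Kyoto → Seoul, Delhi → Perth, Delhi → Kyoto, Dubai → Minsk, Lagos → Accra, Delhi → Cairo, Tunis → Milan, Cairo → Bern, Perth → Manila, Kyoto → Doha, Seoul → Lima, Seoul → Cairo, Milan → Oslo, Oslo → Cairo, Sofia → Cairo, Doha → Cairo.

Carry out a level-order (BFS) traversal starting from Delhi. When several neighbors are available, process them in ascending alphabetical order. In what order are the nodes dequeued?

Visit Delhi; enqueue Cairo, Kigali, Kyoto, Perth → queue [Cairo, Kigali, Kyoto, Perth]
Visit Cairo; enqueue Bern, Minsk, Seoul, Tunis → queue [Kigali, Kyoto, Perth, Bern, Minsk, Seoul, Tunis]
Visit Kigali; enqueue Lima → queue [Kyoto, Perth, Bern, Minsk, Seoul, Tunis, Lima]
Visit Kyoto; enqueue Doha, Quito → queue [Perth, Bern, Minsk, Seoul, Tunis, Lima, Doha, Quito]
Visit Perth; enqueue Manila → queue [Bern, Minsk, Seoul, Tunis, Lima, Doha, Quito, Manila]
Visit Bern → queue [Minsk, Seoul, Tunis, Lima, Doha, Quito, Manila]
Visit Minsk → queue [Seoul, Tunis, Lima, Doha, Quito, Manila]
Visit Seoul → queue [Tunis, Lima, Doha, Quito, Manila]
Visit Tunis; enqueue Milan → queue [Lima, Doha, Quito, Manila, Milan]
Visit Lima; enqueue Accra, Sofia → queue [Doha, Quito, Manila, Milan, Accra, Sofia]
Visit Doha → queue [Quito, Manila, Milan, Accra, Sofia]
Visit Quito; enqueue Lagos → queue [Manila, Milan, Accra, Sofia, Lagos]
Visit Manila; enqueue Oslo → queue [Milan, Accra, Sofia, Lagos, Oslo]
Visit Milan; enqueue Tokyo → queue [Accra, Sofia, Lagos, Oslo, Tokyo]
Visit Accra → queue [Sofia, Lagos, Oslo, Tokyo]
Visit Sofia; enqueue Porto → queue [Lagos, Oslo, Tokyo, Porto]
Visit Lagos → queue [Oslo, Tokyo, Porto]
Visit Oslo → queue [Tokyo, Porto]
Visit Tokyo → queue [Porto]
Visit Porto; enqueue Dubai → queue [Dubai]
Visit Dubai → queue []

Delhi, Cairo, Kigali, Kyoto, Perth, Bern, Minsk, Seoul, Tunis, Lima, Doha, Quito, Manila, Milan, Accra, Sofia, Lagos, Oslo, Tokyo, Porto, Dubai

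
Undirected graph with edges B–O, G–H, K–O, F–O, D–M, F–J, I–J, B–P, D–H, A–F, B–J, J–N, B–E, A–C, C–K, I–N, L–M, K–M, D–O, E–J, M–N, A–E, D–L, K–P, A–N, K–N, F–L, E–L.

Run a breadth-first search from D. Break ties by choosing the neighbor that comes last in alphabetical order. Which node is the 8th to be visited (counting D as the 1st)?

B

Visit D; enqueue O, M, L, H → queue [O, M, L, H]
Visit O; enqueue K, F, B → queue [M, L, H, K, F, B]
Visit M; enqueue N → queue [L, H, K, F, B, N]
Visit L; enqueue E → queue [H, K, F, B, N, E]
Visit H; enqueue G → queue [K, F, B, N, E, G]
Visit K; enqueue P, C → queue [F, B, N, E, G, P, C]
Visit F; enqueue J, A → queue [B, N, E, G, P, C, J, A]
Visit B → queue [N, E, G, P, C, J, A]
Visit N; enqueue I → queue [E, G, P, C, J, A, I]
Visit E → queue [G, P, C, J, A, I]
Visit G → queue [P, C, J, A, I]
Visit P → queue [C, J, A, I]
Visit C → queue [J, A, I]
Visit J → queue [A, I]
Visit A → queue [I]
Visit I → queue []

Visit order: D, O, M, L, H, K, F, B, N, E, G, P, C, J, A, I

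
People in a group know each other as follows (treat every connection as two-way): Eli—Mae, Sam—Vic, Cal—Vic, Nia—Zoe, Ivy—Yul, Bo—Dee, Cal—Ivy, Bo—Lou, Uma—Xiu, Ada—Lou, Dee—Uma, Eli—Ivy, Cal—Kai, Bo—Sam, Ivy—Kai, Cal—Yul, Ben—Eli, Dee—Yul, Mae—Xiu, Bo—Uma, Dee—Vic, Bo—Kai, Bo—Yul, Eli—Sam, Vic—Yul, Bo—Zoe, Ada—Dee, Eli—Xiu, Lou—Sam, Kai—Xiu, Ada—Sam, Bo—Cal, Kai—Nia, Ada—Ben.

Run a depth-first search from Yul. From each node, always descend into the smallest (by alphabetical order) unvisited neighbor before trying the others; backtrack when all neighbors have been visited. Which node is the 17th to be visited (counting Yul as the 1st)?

Lou

Visit Yul
Yul → Bo
Bo → Cal
Cal → Ivy
Ivy → Eli
Eli → Ben
Ben → Ada
Ada → Dee
Dee → Uma
Uma → Xiu
Xiu → Kai
Kai → Nia
Nia → Zoe
Xiu → Mae
Dee → Vic
Vic → Sam
Sam → Lou

Visit order: Yul, Bo, Cal, Ivy, Eli, Ben, Ada, Dee, Uma, Xiu, Kai, Nia, Zoe, Mae, Vic, Sam, Lou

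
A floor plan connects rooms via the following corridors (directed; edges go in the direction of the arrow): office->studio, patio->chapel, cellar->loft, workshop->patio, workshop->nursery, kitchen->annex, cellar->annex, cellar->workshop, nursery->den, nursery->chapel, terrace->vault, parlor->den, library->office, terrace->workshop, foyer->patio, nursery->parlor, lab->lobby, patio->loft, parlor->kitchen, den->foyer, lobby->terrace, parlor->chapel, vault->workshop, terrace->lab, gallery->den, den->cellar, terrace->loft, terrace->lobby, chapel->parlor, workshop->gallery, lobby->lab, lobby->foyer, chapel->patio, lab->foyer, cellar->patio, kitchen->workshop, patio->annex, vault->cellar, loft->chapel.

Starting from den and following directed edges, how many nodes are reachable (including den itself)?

BFS from den visits: den, cellar, foyer, annex, loft, patio, workshop, chapel, gallery, nursery, parlor, kitchen
Reachable nodes: 12 of 19 total.

12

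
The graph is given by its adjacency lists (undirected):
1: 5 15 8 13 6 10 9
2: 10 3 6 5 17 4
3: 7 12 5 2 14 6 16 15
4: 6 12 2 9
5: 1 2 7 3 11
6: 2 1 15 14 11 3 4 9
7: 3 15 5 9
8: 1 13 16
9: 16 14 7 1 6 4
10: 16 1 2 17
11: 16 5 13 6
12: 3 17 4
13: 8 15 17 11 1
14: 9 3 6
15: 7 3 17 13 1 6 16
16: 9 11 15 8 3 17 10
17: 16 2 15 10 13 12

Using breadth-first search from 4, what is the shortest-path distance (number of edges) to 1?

2

Level 0: 4
Level 1: 2, 6, 9, 12
Level 2: 1, 3, 5, 7, 10, 11, 14, 15, 16, 17
Level 3: 8, 13
1 first appears at level 2.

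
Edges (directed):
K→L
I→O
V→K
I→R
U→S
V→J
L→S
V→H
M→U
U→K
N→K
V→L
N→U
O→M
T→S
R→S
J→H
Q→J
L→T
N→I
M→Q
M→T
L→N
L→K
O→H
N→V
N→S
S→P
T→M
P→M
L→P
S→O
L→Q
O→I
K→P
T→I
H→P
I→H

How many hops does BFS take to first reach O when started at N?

Level 0: N
Level 1: I, K, S, U, V
Level 2: H, J, L, O, P, R
Level 3: M, Q, T
O first appears at level 2.

2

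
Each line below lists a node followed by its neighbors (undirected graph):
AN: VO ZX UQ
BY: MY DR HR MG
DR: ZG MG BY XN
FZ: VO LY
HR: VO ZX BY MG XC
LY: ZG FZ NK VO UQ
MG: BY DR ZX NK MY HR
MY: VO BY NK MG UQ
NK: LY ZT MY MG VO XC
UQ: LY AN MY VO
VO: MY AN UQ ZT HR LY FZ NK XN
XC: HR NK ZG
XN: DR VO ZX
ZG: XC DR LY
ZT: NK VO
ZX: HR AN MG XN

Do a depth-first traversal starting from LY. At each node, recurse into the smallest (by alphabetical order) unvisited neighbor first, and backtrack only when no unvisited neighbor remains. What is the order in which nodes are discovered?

LY, FZ, VO, AN, UQ, MY, BY, DR, MG, HR, XC, NK, ZT, ZG, ZX, XN

Visit LY
LY → FZ
FZ → VO
VO → AN
AN → UQ
UQ → MY
MY → BY
BY → DR
DR → MG
MG → HR
HR → XC
XC → NK
NK → ZT
XC → ZG
HR → ZX
ZX → XN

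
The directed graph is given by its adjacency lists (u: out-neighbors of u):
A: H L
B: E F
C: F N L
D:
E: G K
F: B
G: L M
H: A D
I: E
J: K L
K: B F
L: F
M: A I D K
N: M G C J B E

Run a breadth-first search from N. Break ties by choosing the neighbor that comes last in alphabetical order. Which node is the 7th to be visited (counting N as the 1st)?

B

Visit N; enqueue M, J, G, E, C, B → queue [M, J, G, E, C, B]
Visit M; enqueue K, I, D, A → queue [J, G, E, C, B, K, I, D, A]
Visit J; enqueue L → queue [G, E, C, B, K, I, D, A, L]
Visit G → queue [E, C, B, K, I, D, A, L]
Visit E → queue [C, B, K, I, D, A, L]
Visit C; enqueue F → queue [B, K, I, D, A, L, F]
Visit B → queue [K, I, D, A, L, F]
Visit K → queue [I, D, A, L, F]
Visit I → queue [D, A, L, F]
Visit D → queue [A, L, F]
Visit A; enqueue H → queue [L, F, H]
Visit L → queue [F, H]
Visit F → queue [H]
Visit H → queue []

Visit order: N, M, J, G, E, C, B, K, I, D, A, L, F, H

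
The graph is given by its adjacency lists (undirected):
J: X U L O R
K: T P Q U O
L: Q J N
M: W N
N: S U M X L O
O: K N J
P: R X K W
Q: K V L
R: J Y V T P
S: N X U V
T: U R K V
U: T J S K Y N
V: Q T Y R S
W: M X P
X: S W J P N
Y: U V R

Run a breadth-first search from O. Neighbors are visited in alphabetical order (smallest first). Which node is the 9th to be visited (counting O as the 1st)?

P

Visit O; enqueue J, K, N → queue [J, K, N]
Visit J; enqueue L, R, U, X → queue [K, N, L, R, U, X]
Visit K; enqueue P, Q, T → queue [N, L, R, U, X, P, Q, T]
Visit N; enqueue M, S → queue [L, R, U, X, P, Q, T, M, S]
Visit L → queue [R, U, X, P, Q, T, M, S]
Visit R; enqueue V, Y → queue [U, X, P, Q, T, M, S, V, Y]
Visit U → queue [X, P, Q, T, M, S, V, Y]
Visit X; enqueue W → queue [P, Q, T, M, S, V, Y, W]
Visit P → queue [Q, T, M, S, V, Y, W]
Visit Q → queue [T, M, S, V, Y, W]
Visit T → queue [M, S, V, Y, W]
Visit M → queue [S, V, Y, W]
Visit S → queue [V, Y, W]
Visit V → queue [Y, W]
Visit Y → queue [W]
Visit W → queue []

Visit order: O, J, K, N, L, R, U, X, P, Q, T, M, S, V, Y, W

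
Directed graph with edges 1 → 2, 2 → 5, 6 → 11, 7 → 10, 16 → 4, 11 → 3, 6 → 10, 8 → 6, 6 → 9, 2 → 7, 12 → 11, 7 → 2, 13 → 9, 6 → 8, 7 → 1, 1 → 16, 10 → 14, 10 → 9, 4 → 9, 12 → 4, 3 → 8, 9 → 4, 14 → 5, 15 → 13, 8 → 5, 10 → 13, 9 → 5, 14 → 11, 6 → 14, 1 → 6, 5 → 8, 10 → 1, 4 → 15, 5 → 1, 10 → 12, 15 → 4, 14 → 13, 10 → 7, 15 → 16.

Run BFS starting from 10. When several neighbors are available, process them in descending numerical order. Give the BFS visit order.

Visit 10; enqueue 14, 13, 12, 9, 7, 1 → queue [14, 13, 12, 9, 7, 1]
Visit 14; enqueue 11, 5 → queue [13, 12, 9, 7, 1, 11, 5]
Visit 13 → queue [12, 9, 7, 1, 11, 5]
Visit 12; enqueue 4 → queue [9, 7, 1, 11, 5, 4]
Visit 9 → queue [7, 1, 11, 5, 4]
Visit 7; enqueue 2 → queue [1, 11, 5, 4, 2]
Visit 1; enqueue 16, 6 → queue [11, 5, 4, 2, 16, 6]
Visit 11; enqueue 3 → queue [5, 4, 2, 16, 6, 3]
Visit 5; enqueue 8 → queue [4, 2, 16, 6, 3, 8]
Visit 4; enqueue 15 → queue [2, 16, 6, 3, 8, 15]
Visit 2 → queue [16, 6, 3, 8, 15]
Visit 16 → queue [6, 3, 8, 15]
Visit 6 → queue [3, 8, 15]
Visit 3 → queue [8, 15]
Visit 8 → queue [15]
Visit 15 → queue []

10 → 14 → 13 → 12 → 9 → 7 → 1 → 11 → 5 → 4 → 2 → 16 → 6 → 3 → 8 → 15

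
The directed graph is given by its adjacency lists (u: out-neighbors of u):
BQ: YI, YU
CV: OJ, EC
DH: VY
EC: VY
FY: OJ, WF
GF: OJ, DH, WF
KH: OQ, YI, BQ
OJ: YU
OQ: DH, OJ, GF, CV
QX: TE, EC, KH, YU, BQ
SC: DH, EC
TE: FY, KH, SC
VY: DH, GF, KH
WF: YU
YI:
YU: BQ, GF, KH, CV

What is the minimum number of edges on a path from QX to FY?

Level 0: QX
Level 1: BQ, EC, KH, TE, YU
Level 2: CV, FY, GF, OQ, SC, VY, YI
Level 3: DH, OJ, WF
FY first appears at level 2.

2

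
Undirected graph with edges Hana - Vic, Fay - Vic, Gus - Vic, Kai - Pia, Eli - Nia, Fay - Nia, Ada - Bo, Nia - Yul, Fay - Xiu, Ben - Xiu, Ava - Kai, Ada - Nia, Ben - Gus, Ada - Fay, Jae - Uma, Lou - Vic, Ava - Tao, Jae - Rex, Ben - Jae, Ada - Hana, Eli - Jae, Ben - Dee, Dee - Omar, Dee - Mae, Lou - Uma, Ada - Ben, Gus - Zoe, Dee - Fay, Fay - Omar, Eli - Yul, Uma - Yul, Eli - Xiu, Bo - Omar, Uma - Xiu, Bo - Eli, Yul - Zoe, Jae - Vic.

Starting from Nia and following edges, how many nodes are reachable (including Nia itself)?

BFS from Nia visits: Nia, Yul, Fay, Eli, Ada, Zoe, Uma, Xiu, Vic, Omar, Dee, Jae, Bo, Hana, Ben, Gus, Lou, Mae, Rex
Reachable nodes: 19 of 23 total.

19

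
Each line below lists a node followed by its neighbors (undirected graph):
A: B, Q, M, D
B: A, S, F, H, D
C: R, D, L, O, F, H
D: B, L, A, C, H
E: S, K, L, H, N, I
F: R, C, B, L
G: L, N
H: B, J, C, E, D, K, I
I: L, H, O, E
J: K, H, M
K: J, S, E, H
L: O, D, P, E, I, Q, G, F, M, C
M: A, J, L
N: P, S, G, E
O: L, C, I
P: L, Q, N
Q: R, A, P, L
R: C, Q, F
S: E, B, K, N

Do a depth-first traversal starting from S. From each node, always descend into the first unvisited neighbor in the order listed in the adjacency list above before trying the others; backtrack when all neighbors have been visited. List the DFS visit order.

Visit S
S → E
E → K
K → J
J → H
H → B
B → A
A → Q
Q → R
R → C
C → D
D → L
L → O
O → I
L → P
P → N
N → G
L → F
L → M

S → E → K → J → H → B → A → Q → R → C → D → L → O → I → P → N → G → F → M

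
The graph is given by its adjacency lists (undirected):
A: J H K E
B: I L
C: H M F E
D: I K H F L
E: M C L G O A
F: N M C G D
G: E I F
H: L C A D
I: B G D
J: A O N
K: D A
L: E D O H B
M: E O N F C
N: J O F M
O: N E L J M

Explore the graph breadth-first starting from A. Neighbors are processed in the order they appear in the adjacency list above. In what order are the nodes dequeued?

A J H K E O N L C D M G F B I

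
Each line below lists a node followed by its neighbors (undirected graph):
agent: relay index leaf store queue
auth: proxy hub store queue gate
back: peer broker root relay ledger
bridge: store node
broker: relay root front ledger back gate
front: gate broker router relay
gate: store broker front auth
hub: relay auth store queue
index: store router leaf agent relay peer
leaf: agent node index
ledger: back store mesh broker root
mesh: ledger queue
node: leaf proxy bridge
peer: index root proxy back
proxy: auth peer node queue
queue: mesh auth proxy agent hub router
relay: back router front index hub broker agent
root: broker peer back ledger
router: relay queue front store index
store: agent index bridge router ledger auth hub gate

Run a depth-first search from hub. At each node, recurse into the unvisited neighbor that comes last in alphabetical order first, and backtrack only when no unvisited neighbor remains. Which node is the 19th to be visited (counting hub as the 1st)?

broker

Visit hub
hub → store
store → router
router → relay
relay → index
index → peer
peer → root
root → ledger
ledger → mesh
mesh → queue
queue → proxy
proxy → node
node → leaf
leaf → agent
node → bridge
proxy → auth
auth → gate
gate → front
front → broker
broker → back

Visit order: hub, store, router, relay, index, peer, root, ledger, mesh, queue, proxy, node, leaf, agent, bridge, auth, gate, front, broker, back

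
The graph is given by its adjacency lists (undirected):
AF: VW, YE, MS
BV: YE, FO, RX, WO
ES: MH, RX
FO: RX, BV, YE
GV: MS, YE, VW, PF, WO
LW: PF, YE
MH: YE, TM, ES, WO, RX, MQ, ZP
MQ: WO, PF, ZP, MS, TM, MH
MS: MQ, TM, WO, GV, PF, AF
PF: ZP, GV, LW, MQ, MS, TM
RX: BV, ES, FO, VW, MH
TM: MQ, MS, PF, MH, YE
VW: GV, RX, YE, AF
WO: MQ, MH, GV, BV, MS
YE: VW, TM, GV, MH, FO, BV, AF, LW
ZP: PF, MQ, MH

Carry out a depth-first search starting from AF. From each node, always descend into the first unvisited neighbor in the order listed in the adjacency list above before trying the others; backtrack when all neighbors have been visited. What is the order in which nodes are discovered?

AF, VW, GV, MS, MQ, WO, MH, YE, TM, PF, ZP, LW, FO, RX, BV, ES

Visit AF
AF → VW
VW → GV
GV → MS
MS → MQ
MQ → WO
WO → MH
MH → YE
YE → TM
TM → PF
PF → ZP
PF → LW
YE → FO
FO → RX
RX → BV
RX → ES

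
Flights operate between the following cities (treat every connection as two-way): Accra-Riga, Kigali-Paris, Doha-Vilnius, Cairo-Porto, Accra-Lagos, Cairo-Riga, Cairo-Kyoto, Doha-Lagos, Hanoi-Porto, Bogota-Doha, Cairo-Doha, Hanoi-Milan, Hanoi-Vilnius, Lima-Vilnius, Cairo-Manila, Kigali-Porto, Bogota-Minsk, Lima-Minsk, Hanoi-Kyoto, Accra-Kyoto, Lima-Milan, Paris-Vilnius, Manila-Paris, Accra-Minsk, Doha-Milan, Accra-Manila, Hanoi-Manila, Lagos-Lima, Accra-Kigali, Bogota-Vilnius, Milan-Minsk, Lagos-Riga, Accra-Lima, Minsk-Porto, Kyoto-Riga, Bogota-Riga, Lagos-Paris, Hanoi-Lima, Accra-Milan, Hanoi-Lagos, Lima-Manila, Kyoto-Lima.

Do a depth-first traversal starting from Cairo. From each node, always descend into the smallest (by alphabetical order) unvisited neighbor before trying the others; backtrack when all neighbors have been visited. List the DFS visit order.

Cairo, Doha, Bogota, Minsk, Accra, Kigali, Paris, Lagos, Hanoi, Kyoto, Lima, Manila, Milan, Vilnius, Riga, Porto

Visit Cairo
Cairo → Doha
Doha → Bogota
Bogota → Minsk
Minsk → Accra
Accra → Kigali
Kigali → Paris
Paris → Lagos
Lagos → Hanoi
Hanoi → Kyoto
Kyoto → Lima
Lima → Manila
Lima → Milan
Lima → Vilnius
Kyoto → Riga
Hanoi → Porto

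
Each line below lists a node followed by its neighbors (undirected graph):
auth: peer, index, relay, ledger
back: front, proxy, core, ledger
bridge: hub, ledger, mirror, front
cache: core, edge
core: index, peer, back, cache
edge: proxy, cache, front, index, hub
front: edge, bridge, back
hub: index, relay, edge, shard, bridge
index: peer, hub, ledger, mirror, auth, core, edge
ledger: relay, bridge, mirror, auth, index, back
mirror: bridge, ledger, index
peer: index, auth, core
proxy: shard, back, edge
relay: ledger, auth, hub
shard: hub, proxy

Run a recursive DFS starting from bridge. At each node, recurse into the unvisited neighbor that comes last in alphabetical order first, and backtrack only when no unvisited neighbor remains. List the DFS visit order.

bridge → mirror → ledger → relay → hub → shard → proxy → edge → index → peer → core → cache → back → front → auth

Visit bridge
bridge → mirror
mirror → ledger
ledger → relay
relay → hub
hub → shard
shard → proxy
proxy → edge
edge → index
index → peer
peer → core
core → cache
core → back
back → front
peer → auth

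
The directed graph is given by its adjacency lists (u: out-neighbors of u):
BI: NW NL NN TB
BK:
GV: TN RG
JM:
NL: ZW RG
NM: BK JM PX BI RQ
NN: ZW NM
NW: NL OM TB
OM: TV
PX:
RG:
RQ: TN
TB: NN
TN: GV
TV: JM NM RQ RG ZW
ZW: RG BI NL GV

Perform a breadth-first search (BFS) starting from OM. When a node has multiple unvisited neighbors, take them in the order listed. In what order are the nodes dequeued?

OM → TV → JM → NM → RQ → RG → ZW → BK → PX → BI → TN → NL → GV → NW → NN → TB

Visit OM; enqueue TV → queue [TV]
Visit TV; enqueue JM, NM, RQ, RG, ZW → queue [JM, NM, RQ, RG, ZW]
Visit JM → queue [NM, RQ, RG, ZW]
Visit NM; enqueue BK, PX, BI → queue [RQ, RG, ZW, BK, PX, BI]
Visit RQ; enqueue TN → queue [RG, ZW, BK, PX, BI, TN]
Visit RG → queue [ZW, BK, PX, BI, TN]
Visit ZW; enqueue NL, GV → queue [BK, PX, BI, TN, NL, GV]
Visit BK → queue [PX, BI, TN, NL, GV]
Visit PX → queue [BI, TN, NL, GV]
Visit BI; enqueue NW, NN, TB → queue [TN, NL, GV, NW, NN, TB]
Visit TN → queue [NL, GV, NW, NN, TB]
Visit NL → queue [GV, NW, NN, TB]
Visit GV → queue [NW, NN, TB]
Visit NW → queue [NN, TB]
Visit NN → queue [TB]
Visit TB → queue []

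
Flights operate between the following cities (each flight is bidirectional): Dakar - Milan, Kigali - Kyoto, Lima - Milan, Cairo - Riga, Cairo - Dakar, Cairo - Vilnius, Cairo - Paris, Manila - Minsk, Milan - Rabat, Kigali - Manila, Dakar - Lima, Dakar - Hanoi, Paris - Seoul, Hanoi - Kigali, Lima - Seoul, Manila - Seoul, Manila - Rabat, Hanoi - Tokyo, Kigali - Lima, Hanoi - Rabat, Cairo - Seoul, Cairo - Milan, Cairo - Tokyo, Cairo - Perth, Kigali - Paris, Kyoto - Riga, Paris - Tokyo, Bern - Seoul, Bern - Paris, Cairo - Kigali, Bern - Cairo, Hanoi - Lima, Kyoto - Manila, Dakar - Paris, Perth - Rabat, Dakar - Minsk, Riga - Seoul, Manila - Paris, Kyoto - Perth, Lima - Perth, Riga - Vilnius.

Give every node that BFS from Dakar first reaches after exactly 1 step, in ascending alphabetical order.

Level 0: Dakar
Level 1: Cairo, Hanoi, Lima, Milan, Minsk, Paris
Level 2: Bern, Kigali, Manila, Perth, Rabat, Riga, Seoul, Tokyo, Vilnius
Level 3: Kyoto

Cairo, Hanoi, Lima, Milan, Minsk, Paris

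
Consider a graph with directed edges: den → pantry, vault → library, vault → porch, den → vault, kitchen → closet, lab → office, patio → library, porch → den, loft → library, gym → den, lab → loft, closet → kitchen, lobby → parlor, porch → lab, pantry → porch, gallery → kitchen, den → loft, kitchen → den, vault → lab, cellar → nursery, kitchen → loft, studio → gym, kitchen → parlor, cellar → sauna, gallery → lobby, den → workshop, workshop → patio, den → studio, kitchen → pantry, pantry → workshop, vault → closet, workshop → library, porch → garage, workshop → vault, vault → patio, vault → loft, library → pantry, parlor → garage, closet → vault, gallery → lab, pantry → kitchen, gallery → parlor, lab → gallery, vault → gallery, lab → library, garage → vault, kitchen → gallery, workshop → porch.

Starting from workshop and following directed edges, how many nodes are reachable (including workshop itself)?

18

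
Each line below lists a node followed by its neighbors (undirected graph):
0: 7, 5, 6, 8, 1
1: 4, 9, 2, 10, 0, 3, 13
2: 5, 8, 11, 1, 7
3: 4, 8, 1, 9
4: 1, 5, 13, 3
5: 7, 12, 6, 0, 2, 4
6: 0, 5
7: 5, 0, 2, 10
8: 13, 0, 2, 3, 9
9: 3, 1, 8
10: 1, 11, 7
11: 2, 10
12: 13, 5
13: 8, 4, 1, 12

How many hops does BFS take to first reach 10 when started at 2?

Level 0: 2
Level 1: 1, 5, 7, 8, 11
Level 2: 0, 3, 4, 6, 9, 10, 12, 13
10 first appears at level 2.

2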